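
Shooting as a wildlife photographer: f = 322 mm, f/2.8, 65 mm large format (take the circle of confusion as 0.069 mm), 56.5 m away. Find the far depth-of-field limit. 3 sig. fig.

63.1 m

Hyperfocal distance H = f²/(N·c) + f = 322²/(2.8 × 0.069) + 322 = 103684/0.1932 + 322 ≈ 536988.7 mm ≈ 537.0 m.
Far limit Df = s·(H − f)/(H − s) = 56500 × (536988.7 − 322) / (536988.7 − 56500) = 56500 × 536666.7 / 480488.7 ≈ 63106 mm ≈ 63.1 m.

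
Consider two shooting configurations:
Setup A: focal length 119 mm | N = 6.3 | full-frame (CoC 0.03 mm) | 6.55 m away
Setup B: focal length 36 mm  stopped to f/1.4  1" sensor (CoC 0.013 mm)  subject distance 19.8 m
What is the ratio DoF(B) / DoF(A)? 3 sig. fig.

10.5

Setup A: H = 119²/(6.3×0.03) + 119 ≈ 75044.9 mm; DoF = Df − Dn = 7165.0 − 6032.2 ≈ 1132.8 mm.
Setup B: H = 36²/(1.4×0.013) + 36 ≈ 71244.8 mm; DoF = Df − Dn = 27407 − 15498 ≈ 11909 mm.
Ratio = 11909 / 1132.8 ≈ 10.5.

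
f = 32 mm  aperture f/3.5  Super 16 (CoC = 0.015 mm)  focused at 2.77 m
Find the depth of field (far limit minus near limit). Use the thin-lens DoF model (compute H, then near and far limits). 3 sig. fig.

0.793 m

Hyperfocal distance H = f²/(N·c) + f = 32²/(3.5 × 0.015) + 32 = 1024/0.0525 + 32 ≈ 19536.8 mm ≈ 19.54 m.
Near limit Dn = s·(H − f)/(H + s − 2f) = 2770 × (19536.8 − 32) / (19536.8 + 2770 − 2 × 32) = 2770 × 19504.8 / 22242.8 ≈ 2429.02 mm.
Far limit Df = s·(H − f)/(H − s) = 2770 × (19536.8 − 32) / (19536.8 − 2770) = 2770 × 19504.8 / 16766.8 ≈ 3222.34 mm.
Depth of field = Df − Dn = 3222.34 − 2429.02 ≈ 793.32 mm ≈ 0.793 m.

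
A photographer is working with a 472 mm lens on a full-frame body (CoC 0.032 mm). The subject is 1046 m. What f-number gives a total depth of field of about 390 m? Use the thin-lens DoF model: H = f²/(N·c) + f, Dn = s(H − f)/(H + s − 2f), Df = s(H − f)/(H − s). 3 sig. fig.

Write h = H − f = f²/(N·c). The thin-lens limits are Dn = s·h/(h + (s−f)) and Df = s·h/(h − (s−f)), so DoF = Df − Dn = 2·s·(s−f)·h / (h² − (s−f)²).
That is a quadratic in h: DoF·h² − 2·s·(s−f)·h − DoF·(s−f)² = 0 ⇒ h = (s−f)·(s + √(s² + DoF²)) / DoF = 1045528 × (1046000 + √(1046000² + 390000²)) / 390000 = 1045528 × (1046000 + 1116340) / 390000 ≈ 5796891 mm.
Then N = f²/(c·h) = 472² / (0.032 × 5796891) = 222784 / 185501 ≈ 1.20.

f/1.20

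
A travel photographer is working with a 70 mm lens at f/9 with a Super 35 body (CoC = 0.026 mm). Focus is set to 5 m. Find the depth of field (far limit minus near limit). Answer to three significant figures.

Hyperfocal distance H = f²/(N·c) + f = 70²/(9 × 0.026) + 70 = 4900/0.234 + 70 ≈ 21010.2 mm ≈ 21.01 m.
Near limit Dn = s·(H − f)/(H + s − 2f) = 5000 × (21010.2 − 70) / (21010.2 + 5000 − 2 × 70) = 5000 × 20940.2 / 25870.2 ≈ 4047.2 mm.
Far limit Df = s·(H − f)/(H − s) = 5000 × (21010.2 − 70) / (21010.2 − 5000) = 5000 × 20940.2 / 16010.2 ≈ 6539.6 mm.
Depth of field = Df − Dn = 6539.6 − 4047.2 ≈ 2492.4 mm ≈ 2.49 m.

2.49 m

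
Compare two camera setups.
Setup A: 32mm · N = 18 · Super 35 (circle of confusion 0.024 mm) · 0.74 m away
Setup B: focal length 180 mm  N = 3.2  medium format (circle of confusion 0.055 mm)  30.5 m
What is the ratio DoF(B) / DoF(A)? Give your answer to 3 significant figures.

Setup A: H = 32²/(18×0.024) + 32 ≈ 2402.4 mm; DoF = Df − Dn = 1055.16 − 569.81 ≈ 485.35 mm.
Setup B: H = 180²/(3.2×0.055) + 180 ≈ 184270.9 mm; DoF = Df − Dn = 36514 − 26187 ≈ 10327 mm.
Ratio = 10327 / 485.35 ≈ 21.3.

21.3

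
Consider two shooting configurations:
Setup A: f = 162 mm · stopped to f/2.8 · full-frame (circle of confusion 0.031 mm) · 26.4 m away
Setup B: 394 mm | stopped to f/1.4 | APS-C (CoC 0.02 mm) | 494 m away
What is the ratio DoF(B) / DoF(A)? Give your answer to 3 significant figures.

Setup A: H = 162²/(2.8×0.031) + 162 ≈ 302512.2 mm; DoF = Df − Dn = 28908.7 − 24291.9 ≈ 4616.8 mm.
Setup B: H = 394²/(1.4×0.02) + 394 ≈ 5544536.9 mm; DoF = Df − Dn = 542280 − 453614 ≈ 88666 mm.
Ratio = 88666 / 4616.8 ≈ 19.2.

19.2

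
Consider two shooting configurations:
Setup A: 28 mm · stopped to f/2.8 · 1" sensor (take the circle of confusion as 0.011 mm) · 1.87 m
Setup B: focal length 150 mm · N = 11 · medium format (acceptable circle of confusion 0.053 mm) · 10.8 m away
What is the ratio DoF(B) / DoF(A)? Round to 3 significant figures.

Setup A: H = 28²/(2.8×0.011) + 28 ≈ 25482.5 mm; DoF = Df − Dn = 2015.88 − 1743.81 ≈ 272.07 mm.
Setup B: H = 150²/(11×0.053) + 150 ≈ 38743.5 mm; DoF = Df − Dn = 14916.2 − 8464.3 ≈ 6451.9 mm.
Ratio = 6451.9 / 272.07 ≈ 23.7.

23.7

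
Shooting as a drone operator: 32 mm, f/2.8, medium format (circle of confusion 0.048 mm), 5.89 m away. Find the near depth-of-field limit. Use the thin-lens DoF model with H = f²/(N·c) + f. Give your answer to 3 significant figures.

3.33 m

Hyperfocal distance H = f²/(N·c) + f = 32²/(2.8 × 0.048) + 32 = 1024/0.1344 + 32 ≈ 7651.0 mm ≈ 7.651 m.
Near limit Dn = s·(H − f)/(H + s − 2f) = 5890 × (7651.0 − 32) / (7651.0 + 5890 − 2 × 32) = 5890 × 7619.0 / 13477.0 ≈ 3329.8 mm ≈ 3.33 m.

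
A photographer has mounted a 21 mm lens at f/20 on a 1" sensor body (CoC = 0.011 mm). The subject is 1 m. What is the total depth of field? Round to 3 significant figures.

Hyperfocal distance H = f²/(N·c) + f = 21²/(20 × 0.011) + 21 = 441/0.22 + 21 ≈ 2025.5 mm ≈ 2.026 m.
Near limit Dn = s·(H − f)/(H + s − 2f) = 1000 × (2025.5 − 21) / (2025.5 + 1000 − 2 × 21) = 1000 × 2004.5 / 2983.5 ≈ 671.9 mm.
Far limit Df = s·(H − f)/(H − s) = 1000 × (2025.5 − 21) / (2025.5 − 1000) = 1000 × 2004.5 / 1025.5 ≈ 1954.6 mm.
Depth of field = Df − Dn = 1954.6 − 671.9 ≈ 1282.7 mm ≈ 1.28 m.

1.28 m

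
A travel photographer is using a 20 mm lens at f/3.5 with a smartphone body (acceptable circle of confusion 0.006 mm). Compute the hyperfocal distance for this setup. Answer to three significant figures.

Hyperfocal distance H = f²/(N·c) + f = 20²/(3.5 × 0.006) + 20 = 400/0.021 + 20 ≈ 19067.6 mm ≈ 19.1 m.

19.1 m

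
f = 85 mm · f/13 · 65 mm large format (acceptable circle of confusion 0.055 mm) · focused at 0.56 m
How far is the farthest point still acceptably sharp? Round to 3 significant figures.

Hyperfocal distance H = f²/(N·c) + f = 85²/(13 × 0.055) + 85 = 7225/0.715 + 85 ≈ 10189.9 mm ≈ 10.19 m.
Far limit Df = s·(H − f)/(H − s) = 560 × (10189.9 − 85) / (10189.9 − 560) = 560 × 10104.9 / 9629.9 ≈ 587.62 mm ≈ 0.588 m.

0.588 m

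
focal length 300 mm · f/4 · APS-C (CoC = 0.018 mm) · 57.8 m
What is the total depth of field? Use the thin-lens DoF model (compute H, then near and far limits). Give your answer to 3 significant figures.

Hyperfocal distance H = f²/(N·c) + f = 300²/(4 × 0.018) + 300 = 90000/0.072 + 300 ≈ 1250300.0 mm ≈ 1250 m.
Near limit Dn = s·(H − f)/(H + s − 2f) = 57800 × (1250300.0 − 300) / (1250300.0 + 57800 − 2 × 300) = 57800 × 1250000.0 / 1307500.0 ≈ 55258.1 mm.
Far limit Df = s·(H − f)/(H − s) = 57800 × (1250300.0 − 300) / (1250300.0 − 57800) = 57800 × 1250000.0 / 1192500.0 ≈ 60587.0 mm.
Depth of field = Df − Dn = 60587.0 − 55258.1 ≈ 5328.9 mm ≈ 5.33 m.

5.33 m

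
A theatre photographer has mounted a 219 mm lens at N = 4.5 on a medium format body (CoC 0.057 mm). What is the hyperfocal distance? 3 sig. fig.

Hyperfocal distance H = f²/(N·c) + f = 219²/(4.5 × 0.057) + 219 = 47961/0.2565 + 219 ≈ 187201.5 mm ≈ 187 m.

187 m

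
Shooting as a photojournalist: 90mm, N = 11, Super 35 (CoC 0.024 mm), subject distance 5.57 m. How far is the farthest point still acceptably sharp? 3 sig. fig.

Hyperfocal distance H = f²/(N·c) + f = 90²/(11 × 0.024) + 90 = 8100/0.264 + 90 ≈ 30771.8 mm ≈ 30.77 m.
Far limit Df = s·(H − f)/(H − s) = 5570 × (30771.8 − 90) / (30771.8 − 5570) = 5570 × 30681.8 / 25201.8 ≈ 6781.2 mm ≈ 6.78 m.

6.78 m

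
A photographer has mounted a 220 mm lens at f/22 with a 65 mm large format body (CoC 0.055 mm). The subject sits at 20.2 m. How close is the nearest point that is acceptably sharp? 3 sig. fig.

13.5 m

Hyperfocal distance H = f²/(N·c) + f = 220²/(22 × 0.055) + 220 = 48400/1.21 + 220 ≈ 40220.0 mm ≈ 40.22 m.
Near limit Dn = s·(H − f)/(H + s − 2f) = 20200 × (40220.0 − 220) / (40220.0 + 20200 − 2 × 220) = 20200 × 40000.0 / 59980.0 ≈ 13471 mm ≈ 13.5 m.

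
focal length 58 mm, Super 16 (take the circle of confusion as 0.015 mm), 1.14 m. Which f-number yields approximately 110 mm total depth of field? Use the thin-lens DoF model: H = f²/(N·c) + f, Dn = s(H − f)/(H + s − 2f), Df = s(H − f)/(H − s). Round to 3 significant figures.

Write h = H − f = f²/(N·c). The thin-lens limits are Dn = s·h/(h + (s−f)) and Df = s·h/(h − (s−f)), so DoF = Df − Dn = 2·s·(s−f)·h / (h² − (s−f)²).
That is a quadratic in h: DoF·h² − 2·s·(s−f)·h − DoF·(s−f)² = 0 ⇒ h = (s−f)·(s + √(s² + DoF²)) / DoF = 1082 × (1140 + √(1140² + 110²)) / 110 = 1082 × (1140 + 1145.29) / 110 ≈ 22479 mm.
Then N = f²/(c·h) = 58² / (0.015 × 22479) = 3364 / 337.18 ≈ 9.98.

f/9.98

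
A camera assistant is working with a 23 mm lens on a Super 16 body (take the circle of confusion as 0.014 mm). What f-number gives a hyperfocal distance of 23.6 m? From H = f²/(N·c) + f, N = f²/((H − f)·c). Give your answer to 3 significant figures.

f/1.60

Rearrange H = f²/(N·c) + f for N: N = f² / ((H − f)·c).
N = 23² / ((23600 − 23) × 0.014) = 529 / 330.1 ≈ 1.60.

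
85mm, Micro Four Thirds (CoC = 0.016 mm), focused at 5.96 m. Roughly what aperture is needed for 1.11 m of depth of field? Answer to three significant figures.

f/7.10

Write h = H − f = f²/(N·c). The thin-lens limits are Dn = s·h/(h + (s−f)) and Df = s·h/(h − (s−f)), so DoF = Df − Dn = 2·s·(s−f)·h / (h² − (s−f)²).
That is a quadratic in h: DoF·h² − 2·s·(s−f)·h − DoF·(s−f)² = 0 ⇒ h = (s−f)·(s + √(s² + DoF²)) / DoF = 5875 × (5960 + √(5960² + 1110²)) / 1110 = 5875 × (5960 + 6062.48) / 1110 ≈ 63633 mm.
Then N = f²/(c·h) = 85² / (0.016 × 63633) = 7225 / 1018.1 ≈ 7.10.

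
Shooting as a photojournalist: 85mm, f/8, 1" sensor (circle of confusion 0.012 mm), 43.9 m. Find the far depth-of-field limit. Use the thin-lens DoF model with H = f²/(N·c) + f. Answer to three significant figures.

Hyperfocal distance H = f²/(N·c) + f = 85²/(8 × 0.012) + 85 = 7225/0.096 + 85 ≈ 75345.4 mm ≈ 75.35 m.
Far limit Df = s·(H − f)/(H − s) = 43900 × (75345.4 − 85) / (75345.4 − 43900) = 43900 × 75260.4 / 31445.4 ≈ 105069 mm ≈ 105 m.

105 m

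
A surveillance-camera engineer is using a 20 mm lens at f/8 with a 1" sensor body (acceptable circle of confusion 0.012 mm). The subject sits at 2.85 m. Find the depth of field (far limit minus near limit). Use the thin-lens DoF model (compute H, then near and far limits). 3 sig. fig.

Hyperfocal distance H = f²/(N·c) + f = 20²/(8 × 0.012) + 20 = 400/0.096 + 20 ≈ 4186.7 mm ≈ 4.187 m.
Near limit Dn = s·(H − f)/(H + s − 2f) = 2850 × (4186.7 − 20) / (4186.7 + 2850 − 2 × 20) = 2850 × 4166.7 / 6996.7 ≈ 1697.2 mm.
Far limit Df = s·(H − f)/(H − s) = 2850 × (4186.7 − 20) / (4186.7 − 2850) = 2850 × 4166.7 / 1336.7 ≈ 8884.0 mm.
Depth of field = Df − Dn = 8884.0 − 1697.2 ≈ 7186.8 mm ≈ 7.19 m.

7.19 m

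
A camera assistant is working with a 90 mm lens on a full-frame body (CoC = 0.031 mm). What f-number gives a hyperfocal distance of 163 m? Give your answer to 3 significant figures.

Rearrange H = f²/(N·c) + f for N: N = f² / ((H − f)·c).
N = 90² / ((163000 − 90) × 0.031) = 8100 / 5050 ≈ 1.60.

f/1.60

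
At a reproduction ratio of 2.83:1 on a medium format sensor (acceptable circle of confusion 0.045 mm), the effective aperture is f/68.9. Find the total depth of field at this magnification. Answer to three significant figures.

0.774 mm

At magnification m, DoF ≈ 2·N_eff·c/m² = 2 × 68.9 × 0.045 / 2.83² = 6.201 / 8.009 ≈ 0.774 mm.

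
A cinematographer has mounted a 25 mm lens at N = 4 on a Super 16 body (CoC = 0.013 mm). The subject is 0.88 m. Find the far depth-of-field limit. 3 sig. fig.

0.947 m

Hyperfocal distance H = f²/(N·c) + f = 25²/(4 × 0.013) + 25 = 625/0.052 + 25 ≈ 12044.2 mm ≈ 12.04 m.
Far limit Df = s·(H − f)/(H − s) = 880 × (12044.2 − 25) / (12044.2 − 880) = 880 × 12019.2 / 11164.2 ≈ 947.39 mm ≈ 0.947 m.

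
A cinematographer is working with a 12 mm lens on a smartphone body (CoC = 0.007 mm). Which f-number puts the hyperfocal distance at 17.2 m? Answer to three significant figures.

Rearrange H = f²/(N·c) + f for N: N = f² / ((H − f)·c).
N = 12² / ((17200 − 12) × 0.007) = 144 / 120.3 ≈ 1.20.

f/1.20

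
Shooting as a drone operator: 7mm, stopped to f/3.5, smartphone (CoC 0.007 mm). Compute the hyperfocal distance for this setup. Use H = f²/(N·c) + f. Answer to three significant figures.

2.01 m

Hyperfocal distance H = f²/(N·c) + f = 7²/(3.5 × 0.007) + 7 = 49/0.0245 + 7 ≈ 2007.0 mm ≈ 2.01 m.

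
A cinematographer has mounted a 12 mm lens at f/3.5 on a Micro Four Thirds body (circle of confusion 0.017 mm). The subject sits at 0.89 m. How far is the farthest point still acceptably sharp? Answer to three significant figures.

1.40 m

Hyperfocal distance H = f²/(N·c) + f = 12²/(3.5 × 0.017) + 12 = 144/0.0595 + 12 ≈ 2432.2 mm ≈ 2.432 m.
Far limit Df = s·(H − f)/(H − s) = 890 × (2432.2 − 12) / (2432.2 − 890) = 890 × 2420.2 / 1542.2 ≈ 1396.7 mm ≈ 1.40 m.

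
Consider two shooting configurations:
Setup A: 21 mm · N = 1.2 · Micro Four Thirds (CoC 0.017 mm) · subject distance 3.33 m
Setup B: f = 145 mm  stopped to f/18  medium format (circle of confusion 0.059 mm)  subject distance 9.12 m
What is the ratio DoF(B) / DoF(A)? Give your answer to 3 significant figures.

Setup A: H = 21²/(1.2×0.017) + 21 ≈ 21638.6 mm; DoF = Df − Dn = 3931.8 − 2887.9 ≈ 1043.9 mm.
Setup B: H = 145²/(18×0.059) + 145 ≈ 19942.6 mm; DoF = Df − Dn = 16683 − 6275 ≈ 10408 mm.
Ratio = 10408 / 1043.9 ≈ 9.97.

9.97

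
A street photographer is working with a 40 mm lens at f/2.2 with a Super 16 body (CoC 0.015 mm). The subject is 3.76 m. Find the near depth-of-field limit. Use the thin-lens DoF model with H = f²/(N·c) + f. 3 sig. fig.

Hyperfocal distance H = f²/(N·c) + f = 40²/(2.2 × 0.015) + 40 = 1600/0.033 + 40 ≈ 48524.8 mm ≈ 48.52 m.
Near limit Dn = s·(H − f)/(H + s − 2f) = 3760 × (48524.8 − 40) / (48524.8 + 3760 − 2 × 40) = 3760 × 48484.8 / 52204.8 ≈ 3492.1 mm ≈ 3.49 m.

3.49 m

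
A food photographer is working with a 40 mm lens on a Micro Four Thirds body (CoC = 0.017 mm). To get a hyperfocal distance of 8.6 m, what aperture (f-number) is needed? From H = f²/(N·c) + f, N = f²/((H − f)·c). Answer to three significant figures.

Rearrange H = f²/(N·c) + f for N: N = f² / ((H − f)·c).
N = 40² / ((8600 − 40) × 0.017) = 1600 / 145.5 ≈ 11.

f/11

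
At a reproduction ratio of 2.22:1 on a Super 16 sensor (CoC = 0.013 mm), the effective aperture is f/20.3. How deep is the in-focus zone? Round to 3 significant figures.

0.107 mm

At magnification m, DoF ≈ 2·N_eff·c/m² = 2 × 20.3 × 0.013 / 2.22² = 0.5278 / 4.928 ≈ 0.107 mm.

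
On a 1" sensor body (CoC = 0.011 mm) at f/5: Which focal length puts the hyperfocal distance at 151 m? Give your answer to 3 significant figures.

From H = f²/(N·c) + f, with f ≪ H: f ≈ √(H·N·c) = √(151000 × 5 × 0.011) = √8305.0 ≈ 91.13 mm.
The +f correction barely moves this — solving exactly, f² + N·c·f − N·c·H = 0 ⇒ f = (−N·c + √((N·c)² + 4·N·c·H))/2 = (−0.055 + √33220)/2 ≈ 91.104 mm, so f ≈ 91.1 mm.

91.1 mm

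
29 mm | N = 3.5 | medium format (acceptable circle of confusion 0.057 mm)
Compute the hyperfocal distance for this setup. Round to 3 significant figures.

4.24 m

Hyperfocal distance H = f²/(N·c) + f = 29²/(3.5 × 0.057) + 29 = 841/0.1995 + 29 ≈ 4244.5 mm ≈ 4.24 m.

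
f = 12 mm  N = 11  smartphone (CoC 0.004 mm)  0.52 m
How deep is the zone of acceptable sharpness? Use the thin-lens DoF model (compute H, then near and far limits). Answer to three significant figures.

165 mm

Hyperfocal distance H = f²/(N·c) + f = 12²/(11 × 0.004) + 12 = 144/0.044 + 12 ≈ 3284.7 mm ≈ 3.285 m.
Near limit Dn = s·(H − f)/(H + s − 2f) = 520 × (3284.7 − 12) / (3284.7 + 520 − 2 × 12) = 520 × 3272.7 / 3780.7 ≈ 450.13 mm.
Far limit Df = s·(H − f)/(H − s) = 520 × (3284.7 − 12) / (3284.7 − 520) = 520 × 3272.7 / 2764.7 ≈ 615.55 mm.
Depth of field = Df − Dn = 615.55 − 450.13 ≈ 165.42 mm.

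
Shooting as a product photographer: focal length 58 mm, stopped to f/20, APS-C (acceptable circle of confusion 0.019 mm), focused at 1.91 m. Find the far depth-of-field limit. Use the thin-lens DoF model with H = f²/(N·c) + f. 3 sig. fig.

2.42 m

Hyperfocal distance H = f²/(N·c) + f = 58²/(20 × 0.019) + 58 = 3364/0.38 + 58 ≈ 8910.6 mm ≈ 8.911 m.
Far limit Df = s·(H − f)/(H − s) = 1910 × (8910.6 − 58) / (8910.6 − 1910) = 1910 × 8852.6 / 7000.6 ≈ 2415.3 mm ≈ 2.42 m.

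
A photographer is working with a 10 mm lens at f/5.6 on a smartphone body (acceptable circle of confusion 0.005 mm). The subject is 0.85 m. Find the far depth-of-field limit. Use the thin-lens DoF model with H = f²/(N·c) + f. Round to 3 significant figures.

Hyperfocal distance H = f²/(N·c) + f = 10²/(5.6 × 0.005) + 10 = 100/0.028 + 10 ≈ 3581.4 mm ≈ 3.581 m.
Far limit Df = s·(H − f)/(H − s) = 850 × (3581.4 − 10) / (3581.4 − 850) = 850 × 3571.4 / 2731.4 ≈ 1111.4 mm ≈ 1.11 m.

1.11 m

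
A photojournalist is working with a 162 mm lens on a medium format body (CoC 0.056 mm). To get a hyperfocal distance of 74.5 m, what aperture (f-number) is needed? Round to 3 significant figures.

f/6.30

Rearrange H = f²/(N·c) + f for N: N = f² / ((H − f)·c).
N = 162² / ((74500 − 162) × 0.056) = 26244 / 4163 ≈ 6.30.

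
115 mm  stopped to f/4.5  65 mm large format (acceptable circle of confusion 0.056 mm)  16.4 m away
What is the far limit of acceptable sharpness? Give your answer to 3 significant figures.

23.8 m

Hyperfocal distance H = f²/(N·c) + f = 115²/(4.5 × 0.056) + 115 = 13225/0.252 + 115 ≈ 52595.2 mm ≈ 52.60 m.
Far limit Df = s·(H − f)/(H − s) = 16400 × (52595.2 − 115) / (52595.2 − 16400) = 16400 × 52480.2 / 36195.2 ≈ 23779 mm ≈ 23.8 m.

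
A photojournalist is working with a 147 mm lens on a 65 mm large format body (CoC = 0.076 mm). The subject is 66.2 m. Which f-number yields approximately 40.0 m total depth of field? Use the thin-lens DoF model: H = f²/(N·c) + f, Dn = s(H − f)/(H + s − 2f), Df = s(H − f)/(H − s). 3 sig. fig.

f/1.20

Write h = H − f = f²/(N·c). The thin-lens limits are Dn = s·h/(h + (s−f)) and Df = s·h/(h − (s−f)), so DoF = Df − Dn = 2·s·(s−f)·h / (h² − (s−f)²).
That is a quadratic in h: DoF·h² − 2·s·(s−f)·h − DoF·(s−f)² = 0 ⇒ h = (s−f)·(s + √(s² + DoF²)) / DoF = 66053 × (66200 + √(66200² + 40000²)) / 40000 = 66053 × (66200 + 77346.2) / 40000 ≈ 237041 mm.
Then N = f²/(c·h) = 147² / (0.076 × 237041) = 21609 / 18015 ≈ 1.20.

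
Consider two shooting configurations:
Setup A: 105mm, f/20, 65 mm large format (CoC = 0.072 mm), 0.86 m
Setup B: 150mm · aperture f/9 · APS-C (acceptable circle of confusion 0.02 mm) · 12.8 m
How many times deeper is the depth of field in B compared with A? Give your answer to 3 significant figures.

15.3

Setup A: H = 105²/(20×0.072) + 105 ≈ 7761.2 mm; DoF = Df − Dn = 954.08 − 782.81 ≈ 171.27 mm.
Setup B: H = 150²/(9×0.02) + 150 ≈ 125150.0 mm; DoF = Df − Dn = 14241.2 − 11623.7 ≈ 2617.5 mm.
Ratio = 2617.5 / 171.27 ≈ 15.3.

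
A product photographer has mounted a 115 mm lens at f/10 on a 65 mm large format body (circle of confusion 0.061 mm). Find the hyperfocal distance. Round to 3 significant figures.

Hyperfocal distance H = f²/(N·c) + f = 115²/(10 × 0.061) + 115 = 13225/0.61 + 115 ≈ 21795.3 mm ≈ 21.8 m.

21.8 m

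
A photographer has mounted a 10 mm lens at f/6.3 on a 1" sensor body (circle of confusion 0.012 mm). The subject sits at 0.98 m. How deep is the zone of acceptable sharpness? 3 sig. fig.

3.11 m

Hyperfocal distance H = f²/(N·c) + f = 10²/(6.3 × 0.012) + 10 = 100/0.0756 + 10 ≈ 1332.8 mm ≈ 1.333 m.
Near limit Dn = s·(H − f)/(H + s − 2f) = 980 × (1332.8 − 10) / (1332.8 + 980 − 2 × 10) = 980 × 1322.8 / 2292.8 ≈ 565.4 mm.
Far limit Df = s·(H − f)/(H − s) = 980 × (1332.8 − 10) / (1332.8 − 980) = 980 × 1322.8 / 352.8 ≈ 3674.8 mm.
Depth of field = Df − Dn = 3674.8 − 565.4 ≈ 3109.4 mm ≈ 3.11 m.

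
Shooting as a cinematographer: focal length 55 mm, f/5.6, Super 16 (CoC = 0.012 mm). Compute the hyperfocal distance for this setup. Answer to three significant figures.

Hyperfocal distance H = f²/(N·c) + f = 55²/(5.6 × 0.012) + 55 = 3025/0.0672 + 55 ≈ 45069.9 mm ≈ 45.1 m.

45.1 m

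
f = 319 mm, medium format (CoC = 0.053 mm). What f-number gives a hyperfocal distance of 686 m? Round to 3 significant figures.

Rearrange H = f²/(N·c) + f for N: N = f² / ((H − f)·c).
N = 319² / ((686000 − 319) × 0.053) = 101761 / 36341 ≈ 2.80.

f/2.80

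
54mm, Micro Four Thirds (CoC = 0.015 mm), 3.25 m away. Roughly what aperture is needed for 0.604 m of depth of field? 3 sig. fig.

Write h = H − f = f²/(N·c). The thin-lens limits are Dn = s·h/(h + (s−f)) and Df = s·h/(h − (s−f)), so DoF = Df − Dn = 2·s·(s−f)·h / (h² − (s−f)²).
That is a quadratic in h: DoF·h² − 2·s·(s−f)·h − DoF·(s−f)² = 0 ⇒ h = (s−f)·(s + √(s² + DoF²)) / DoF = 3196 × (3250 + √(3250² + 604²)) / 604 = 3196 × (3250 + 3305.65) / 604 ≈ 34689 mm.
Then N = f²/(c·h) = 54² / (0.015 × 34689) = 2916 / 520.33 ≈ 5.60.

f/5.60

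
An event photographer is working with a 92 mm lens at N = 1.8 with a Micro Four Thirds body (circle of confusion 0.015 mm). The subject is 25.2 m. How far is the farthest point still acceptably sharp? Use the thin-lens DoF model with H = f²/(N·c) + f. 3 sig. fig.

Hyperfocal distance H = f²/(N·c) + f = 92²/(1.8 × 0.015) + 92 = 8464/0.027 + 92 ≈ 313573.5 mm ≈ 313.6 m.
Far limit Df = s·(H − f)/(H − s) = 25200 × (313573.5 − 92) / (313573.5 − 25200) = 25200 × 313481.5 / 288373.5 ≈ 27394 mm ≈ 27.4 m.

27.4 m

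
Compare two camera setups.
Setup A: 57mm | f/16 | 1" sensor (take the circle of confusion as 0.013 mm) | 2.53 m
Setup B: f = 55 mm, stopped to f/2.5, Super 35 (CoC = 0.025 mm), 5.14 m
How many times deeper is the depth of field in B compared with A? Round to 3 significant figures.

Setup A: H = 57²/(16×0.013) + 57 ≈ 15677.2 mm; DoF = Df − Dn = 3005.90 − 2184.20 ≈ 821.70 mm.
Setup B: H = 55²/(2.5×0.025) + 55 ≈ 48455.0 mm; DoF = Df − Dn = 5743.4 − 4651.3 ≈ 1092.1 mm.
Ratio = 1092.1 / 821.70 ≈ 1.33.

1.33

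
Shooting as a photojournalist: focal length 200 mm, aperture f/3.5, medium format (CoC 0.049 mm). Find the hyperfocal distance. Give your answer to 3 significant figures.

Hyperfocal distance H = f²/(N·c) + f = 200²/(3.5 × 0.049) + 200 = 40000/0.1715 + 200 ≈ 233436.2 mm ≈ 233 m.

233 m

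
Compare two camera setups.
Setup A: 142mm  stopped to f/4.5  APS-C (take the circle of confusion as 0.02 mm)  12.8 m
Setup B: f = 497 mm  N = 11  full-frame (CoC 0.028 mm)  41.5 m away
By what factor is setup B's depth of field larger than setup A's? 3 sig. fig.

2.93

Setup A: H = 142²/(4.5×0.02) + 142 ≈ 224186.4 mm; DoF = Df − Dn = 13566.5 − 12115.5 ≈ 1451.0 mm.
Setup B: H = 497²/(11×0.028) + 497 ≈ 802474.3 mm; DoF = Df − Dn = 43736.1 − 39481.4 ≈ 4254.7 mm.
Ratio = 4254.7 / 1451.0 ≈ 2.93.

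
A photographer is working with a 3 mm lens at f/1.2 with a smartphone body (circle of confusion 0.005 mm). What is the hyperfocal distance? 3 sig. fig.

Hyperfocal distance H = f²/(N·c) + f = 3²/(1.2 × 0.005) + 3 = 9/0.006 + 3 ≈ 1503.0 mm ≈ 1.50 m.

1.50 m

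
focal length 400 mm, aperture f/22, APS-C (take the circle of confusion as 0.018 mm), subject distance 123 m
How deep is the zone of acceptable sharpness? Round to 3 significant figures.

Hyperfocal distance H = f²/(N·c) + f = 400²/(22 × 0.018) + 400 = 160000/0.396 + 400 ≈ 404440.4 mm ≈ 404.4 m.
Near limit Dn = s·(H − f)/(H + s − 2f) = 123000 × (404440.4 − 400) / (404440.4 + 123000 − 2 × 400) = 123000 × 404040.4 / 526640.4 ≈ 94366 mm.
Far limit Df = s·(H − f)/(H − s) = 123000 × (404440.4 − 400) / (404440.4 − 123000) = 123000 × 404040.4 / 281440.4 ≈ 176581 mm.
Depth of field = Df − Dn = 176581 − 94366 ≈ 82215 mm ≈ 82.2 m.

82.2 m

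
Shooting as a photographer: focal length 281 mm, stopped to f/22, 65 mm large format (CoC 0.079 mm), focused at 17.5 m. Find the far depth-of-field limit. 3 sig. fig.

Hyperfocal distance H = f²/(N·c) + f = 281²/(22 × 0.079) + 281 = 78961/1.738 + 281 ≈ 45713.1 mm ≈ 45.71 m.
Far limit Df = s·(H − f)/(H − s) = 17500 × (45713.1 − 281) / (45713.1 − 17500) = 17500 × 45432.1 / 28213.1 ≈ 28181 mm ≈ 28.2 m.

28.2 m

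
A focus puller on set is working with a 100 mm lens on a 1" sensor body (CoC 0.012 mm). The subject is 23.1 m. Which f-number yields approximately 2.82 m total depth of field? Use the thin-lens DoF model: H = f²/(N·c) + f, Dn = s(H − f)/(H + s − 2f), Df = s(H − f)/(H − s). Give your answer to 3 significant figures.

Write h = H − f = f²/(N·c). The thin-lens limits are Dn = s·h/(h + (s−f)) and Df = s·h/(h − (s−f)), so DoF = Df − Dn = 2·s·(s−f)·h / (h² − (s−f)²).
That is a quadratic in h: DoF·h² − 2·s·(s−f)·h − DoF·(s−f)² = 0 ⇒ h = (s−f)·(s + √(s² + DoF²)) / DoF = 23000 × (23100 + √(23100² + 2820²)) / 2820 = 23000 × (23100 + 23271.5) / 2820 ≈ 378207 mm.
Then N = f²/(c·h) = 100² / (0.012 × 378207) = 10000 / 4538.5 ≈ 2.20.

f/2.20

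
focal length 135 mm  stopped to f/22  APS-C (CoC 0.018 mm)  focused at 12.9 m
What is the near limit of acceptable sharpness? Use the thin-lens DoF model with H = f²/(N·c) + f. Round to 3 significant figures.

Hyperfocal distance H = f²/(N·c) + f = 135²/(22 × 0.018) + 135 = 18225/0.396 + 135 ≈ 46157.7 mm ≈ 46.16 m.
Near limit Dn = s·(H − f)/(H + s − 2f) = 12900 × (46157.7 − 135) / (46157.7 + 12900 − 2 × 135) = 12900 × 46022.7 / 58787.7 ≈ 10099 mm ≈ 10.1 m.

10.1 m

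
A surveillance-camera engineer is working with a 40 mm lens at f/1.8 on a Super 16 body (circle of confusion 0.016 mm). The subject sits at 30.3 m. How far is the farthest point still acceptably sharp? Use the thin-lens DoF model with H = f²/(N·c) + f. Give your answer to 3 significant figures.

66.5 m

Hyperfocal distance H = f²/(N·c) + f = 40²/(1.8 × 0.016) + 40 = 1600/0.0288 + 40 ≈ 55595.6 mm ≈ 55.60 m.
Far limit Df = s·(H − f)/(H − s) = 30300 × (55595.6 − 40) / (55595.6 − 30300) = 30300 × 55555.6 / 25295.6 ≈ 66547 mm ≈ 66.5 m.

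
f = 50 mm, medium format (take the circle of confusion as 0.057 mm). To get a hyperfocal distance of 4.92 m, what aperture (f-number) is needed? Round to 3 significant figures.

Rearrange H = f²/(N·c) + f for N: N = f² / ((H − f)·c).
N = 50² / ((4920 − 50) × 0.057) = 2500 / 277.6 ≈ 9.01.

f/9.01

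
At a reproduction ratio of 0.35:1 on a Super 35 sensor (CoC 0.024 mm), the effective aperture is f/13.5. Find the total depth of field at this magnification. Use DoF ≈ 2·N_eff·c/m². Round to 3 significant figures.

5.29 mm

At magnification m, DoF ≈ 2·N_eff·c/m² = 2 × 13.5 × 0.024 / 0.35² = 0.648 / 0.1225 ≈ 5.29 mm.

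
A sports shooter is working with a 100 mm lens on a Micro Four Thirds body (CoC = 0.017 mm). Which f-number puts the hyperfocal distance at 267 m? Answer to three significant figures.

f/2.20

Rearrange H = f²/(N·c) + f for N: N = f² / ((H − f)·c).
N = 100² / ((267000 − 100) × 0.017) = 10000 / 4537 ≈ 2.20.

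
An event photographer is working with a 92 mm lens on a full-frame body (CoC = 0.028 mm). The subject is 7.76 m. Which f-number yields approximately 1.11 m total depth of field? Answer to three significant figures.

Write h = H − f = f²/(N·c). The thin-lens limits are Dn = s·h/(h + (s−f)) and Df = s·h/(h − (s−f)), so DoF = Df − Dn = 2·s·(s−f)·h / (h² − (s−f)²).
That is a quadratic in h: DoF·h² − 2·s·(s−f)·h − DoF·(s−f)² = 0 ⇒ h = (s−f)·(s + √(s² + DoF²)) / DoF = 7668 × (7760 + √(7760² + 1110²)) / 1110 = 7668 × (7760 + 7838.99) / 1110 ≈ 107759 mm.
Then N = f²/(c·h) = 92² / (0.028 × 107759) = 8464 / 3017.3 ≈ 2.81.

f/2.81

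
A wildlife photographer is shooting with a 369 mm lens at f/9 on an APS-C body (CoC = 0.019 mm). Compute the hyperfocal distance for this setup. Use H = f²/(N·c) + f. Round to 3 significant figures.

Hyperfocal distance H = f²/(N·c) + f = 369²/(9 × 0.019) + 369 = 136161/0.171 + 369 ≈ 796632.2 mm ≈ 797 m.

797 m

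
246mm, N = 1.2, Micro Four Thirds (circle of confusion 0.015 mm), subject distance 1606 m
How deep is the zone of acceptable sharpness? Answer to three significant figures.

Hyperfocal distance H = f²/(N·c) + f = 246²/(1.2 × 0.015) + 246 = 60516/0.018 + 246 ≈ 3362246.0 mm ≈ 3362 m.
Near limit Dn = s·(H − f)/(H + s − 2f) = 1606000 × (3362246.0 − 246) / (3362246.0 + 1606000 − 2 × 246) = 1606000 × 3362000.0 / 4967754.0 ≈ 1086884 mm.
Far limit Df = s·(H − f)/(H − s) = 1606000 × (3362246.0 − 246) / (3362246.0 − 1606000) = 1606000 × 3362000.0 / 1756246.0 ≈ 3074383 mm.
Depth of field = Df − Dn = 3074383 − 1086884 ≈ 1987499 mm ≈ 1990 m.

1990 m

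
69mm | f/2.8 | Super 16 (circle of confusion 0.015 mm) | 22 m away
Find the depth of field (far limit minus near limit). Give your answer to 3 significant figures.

8.84 m

Hyperfocal distance H = f²/(N·c) + f = 69²/(2.8 × 0.015) + 69 = 4761/0.042 + 69 ≈ 113426.1 mm ≈ 113.4 m.
Near limit Dn = s·(H − f)/(H + s − 2f) = 22000 × (113426.1 − 69) / (113426.1 + 22000 − 2 × 69) = 22000 × 113357.1 / 135288.1 ≈ 18433.7 mm.
Far limit Df = s·(H − f)/(H − s) = 22000 × (113426.1 − 69) / (113426.1 − 22000) = 22000 × 113357.1 / 91426.1 ≈ 27277.3 mm.
Depth of field = Df − Dn = 27277.3 − 18433.7 ≈ 8843.6 mm ≈ 8.84 m.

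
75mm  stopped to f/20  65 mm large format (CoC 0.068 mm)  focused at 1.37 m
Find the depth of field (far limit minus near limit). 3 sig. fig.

0.951 m

Hyperfocal distance H = f²/(N·c) + f = 75²/(20 × 0.068) + 75 = 5625/1.36 + 75 ≈ 4211.0 mm ≈ 4.211 m.
Near limit Dn = s·(H − f)/(H + s − 2f) = 1370 × (4211.0 − 75) / (4211.0 + 1370 − 2 × 75) = 1370 × 4136.0 / 5431.0 ≈ 1043.33 mm.
Far limit Df = s·(H − f)/(H − s) = 1370 × (4211.0 − 75) / (4211.0 − 1370) = 1370 × 4136.0 / 2841.0 ≈ 1994.47 mm.
Depth of field = Df − Dn = 1994.47 − 1043.33 ≈ 951.14 mm ≈ 0.951 m.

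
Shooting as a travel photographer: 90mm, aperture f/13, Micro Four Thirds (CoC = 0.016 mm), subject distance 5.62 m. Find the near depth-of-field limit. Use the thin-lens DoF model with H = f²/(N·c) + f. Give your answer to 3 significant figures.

4.92 m

Hyperfocal distance H = f²/(N·c) + f = 90²/(13 × 0.016) + 90 = 8100/0.208 + 90 ≈ 39032.3 mm ≈ 39.03 m.
Near limit Dn = s·(H − f)/(H + s − 2f) = 5620 × (39032.3 − 90) / (39032.3 + 5620 − 2 × 90) = 5620 × 38942.3 / 44472.3 ≈ 4921.2 mm ≈ 4.92 m.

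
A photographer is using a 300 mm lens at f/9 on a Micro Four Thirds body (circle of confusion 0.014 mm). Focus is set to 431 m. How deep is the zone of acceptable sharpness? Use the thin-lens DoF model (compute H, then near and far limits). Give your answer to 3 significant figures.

Hyperfocal distance H = f²/(N·c) + f = 300²/(9 × 0.014) + 300 = 90000/0.126 + 300 ≈ 714585.7 mm ≈ 714.6 m.
Near limit Dn = s·(H − f)/(H + s − 2f) = 431000 × (714585.7 − 300) / (714585.7 + 431000 − 2 × 300) = 431000 × 714285.7 / 1144985.7 ≈ 268874 mm.
Far limit Df = s·(H − f)/(H − s) = 431000 × (714585.7 − 300) / (714585.7 − 431000) = 431000 × 714285.7 / 283585.7 ≈ 1085588 mm.
Depth of field = Df − Dn = 1085588 − 268874 ≈ 816714 mm ≈ 817 m.

817 m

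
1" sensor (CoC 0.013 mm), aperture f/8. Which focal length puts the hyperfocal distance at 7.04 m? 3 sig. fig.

From H = f²/(N·c) + f, with f ≪ H: f ≈ √(H·N·c) = √(7040 × 8 × 0.013) = √732.16 ≈ 27.06 mm.
Exact: f² + N·c·f − N·c·H = 0 ⇒ f = (−N·c + √((N·c)² + 4·N·c·H))/2 = (−0.104 + √2928.7)/2 ≈ 27.007 mm ≈ 27.0 mm.

27.0 mm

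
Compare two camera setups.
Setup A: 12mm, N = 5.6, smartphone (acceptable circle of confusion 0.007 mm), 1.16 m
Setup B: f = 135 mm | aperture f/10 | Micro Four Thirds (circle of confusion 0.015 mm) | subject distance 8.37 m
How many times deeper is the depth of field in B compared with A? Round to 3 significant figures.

Setup A: H = 12²/(5.6×0.007) + 12 ≈ 3685.5 mm; DoF = Df − Dn = 1687.30 − 883.80 ≈ 803.50 mm.
Setup B: H = 135²/(10×0.015) + 135 ≈ 121635.0 mm; DoF = Df − Dn = 8978.5 − 7838.7 ≈ 1139.8 mm.
Ratio = 1139.8 / 803.50 ≈ 1.42.

1.42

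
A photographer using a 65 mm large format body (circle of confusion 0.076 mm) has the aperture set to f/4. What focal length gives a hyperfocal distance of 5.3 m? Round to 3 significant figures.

40.0 mm

From H = f²/(N·c) + f, with f ≪ H: f ≈ √(H·N·c) = √(5300 × 4 × 0.076) = √1611.2 ≈ 40.14 mm.
Exact: f² + N·c·f − N·c·H = 0 ⇒ f = (−N·c + √((N·c)² + 4·N·c·H))/2 = (−0.304 + √6444.9)/2 ≈ 39.988 mm ≈ 40.0 mm.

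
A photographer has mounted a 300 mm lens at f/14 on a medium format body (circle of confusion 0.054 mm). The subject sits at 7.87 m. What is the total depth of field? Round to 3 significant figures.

1.00 m

Hyperfocal distance H = f²/(N·c) + f = 300²/(14 × 0.054) + 300 = 90000/0.756 + 300 ≈ 119347.6 mm ≈ 119.3 m.
Near limit Dn = s·(H − f)/(H + s − 2f) = 7870 × (119347.6 − 300) / (119347.6 + 7870 − 2 × 300) = 7870 × 119047.6 / 126617.6 ≈ 7399.5 mm.
Far limit Df = s·(H − f)/(H − s) = 7870 × (119347.6 − 300) / (119347.6 − 7870) = 7870 × 119047.6 / 111477.6 ≈ 8404.4 mm.
Depth of field = Df − Dn = 8404.4 − 7399.5 ≈ 1004.9 mm ≈ 1.00 m.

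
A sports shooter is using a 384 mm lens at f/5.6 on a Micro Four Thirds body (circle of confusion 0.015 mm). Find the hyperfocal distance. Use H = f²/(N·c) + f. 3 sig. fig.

Hyperfocal distance H = f²/(N·c) + f = 384²/(5.6 × 0.015) + 384 = 147456/0.084 + 384 ≈ 1755812.6 mm ≈ 1760 m.

1760 m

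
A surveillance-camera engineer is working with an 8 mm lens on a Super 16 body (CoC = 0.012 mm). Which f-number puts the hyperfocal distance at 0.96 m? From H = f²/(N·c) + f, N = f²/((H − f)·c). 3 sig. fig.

Rearrange H = f²/(N·c) + f for N: N = f² / ((H − f)·c).
N = 8² / ((960 − 8) × 0.012) = 64 / 11.42 ≈ 5.60.

f/5.60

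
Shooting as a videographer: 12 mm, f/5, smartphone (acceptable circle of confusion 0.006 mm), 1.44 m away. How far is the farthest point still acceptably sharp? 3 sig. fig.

2.05 m

Hyperfocal distance H = f²/(N·c) + f = 12²/(5 × 0.006) + 12 = 144/0.03 + 12 ≈ 4812.0 mm ≈ 4.812 m.
Far limit Df = s·(H − f)/(H − s) = 1440 × (4812.0 − 12) / (4812.0 − 1440) = 1440 × 4800.0 / 3372.0 ≈ 2049.8 mm ≈ 2.05 m.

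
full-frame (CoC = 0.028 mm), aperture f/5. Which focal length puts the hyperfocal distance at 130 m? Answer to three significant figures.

From H = f²/(N·c) + f, with f ≪ H: f ≈ √(H·N·c) = √(130000 × 5 × 0.028) = √18200 ≈ 134.9 mm.
The +f correction barely moves this — solving exactly, f² + N·c·f − N·c·H = 0 ⇒ f = (−N·c + √((N·c)² + 4·N·c·H))/2 = (−0.14 + √72800)/2 ≈ 134.84 mm, so f ≈ 135 mm.

135 mm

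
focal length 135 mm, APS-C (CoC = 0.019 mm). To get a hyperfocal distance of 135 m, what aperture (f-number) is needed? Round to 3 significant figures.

f/7.11

Rearrange H = f²/(N·c) + f for N: N = f² / ((H − f)·c).
N = 135² / ((135000 − 135) × 0.019) = 18225 / 2562 ≈ 7.11.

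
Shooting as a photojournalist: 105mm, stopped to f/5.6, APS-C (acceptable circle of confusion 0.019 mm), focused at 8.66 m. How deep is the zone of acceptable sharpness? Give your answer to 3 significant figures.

1.44 m

Hyperfocal distance H = f²/(N·c) + f = 105²/(5.6 × 0.019) + 105 = 11025/0.1064 + 105 ≈ 103723.4 mm ≈ 103.7 m.
Near limit Dn = s·(H − f)/(H + s − 2f) = 8660 × (103723.4 − 105) / (103723.4 + 8660 − 2 × 105) = 8660 × 103618.4 / 112173.4 ≈ 7999.5 mm.
Far limit Df = s·(H − f)/(H − s) = 8660 × (103723.4 − 105) / (103723.4 − 8660) = 8660 × 103618.4 / 95063.4 ≈ 9439.3 mm.
Depth of field = Df − Dn = 9439.3 − 7999.5 ≈ 1439.8 mm ≈ 1.44 m.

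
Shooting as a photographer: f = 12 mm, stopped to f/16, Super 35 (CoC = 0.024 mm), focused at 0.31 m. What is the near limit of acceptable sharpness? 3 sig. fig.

173 mm

Hyperfocal distance H = f²/(N·c) + f = 12²/(16 × 0.024) + 12 = 144/0.384 + 12 ≈ 387.0 mm ≈ 0.387 m.
Near limit Dn = s·(H − f)/(H + s − 2f) = 310 × (387.0 − 12) / (387.0 + 310 − 2 × 12) = 310 × 375.0 / 673.0 ≈ 172.73 mm.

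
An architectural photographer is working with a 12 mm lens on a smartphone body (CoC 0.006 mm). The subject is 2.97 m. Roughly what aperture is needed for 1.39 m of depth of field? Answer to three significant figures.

f/1.80

Write h = H − f = f²/(N·c). The thin-lens limits are Dn = s·h/(h + (s−f)) and Df = s·h/(h − (s−f)), so DoF = Df − Dn = 2·s·(s−f)·h / (h² − (s−f)²).
That is a quadratic in h: DoF·h² − 2·s·(s−f)·h − DoF·(s−f)² = 0 ⇒ h = (s−f)·(s + √(s² + DoF²)) / DoF = 2958 × (2970 + √(2970² + 1390²)) / 1390 = 2958 × (2970 + 3279.18) / 1390 ≈ 13299 mm.
Then N = f²/(c·h) = 12² / (0.006 × 13299) = 144 / 79.792 ≈ 1.80.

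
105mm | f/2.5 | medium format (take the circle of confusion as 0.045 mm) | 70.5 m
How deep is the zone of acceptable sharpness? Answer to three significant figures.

209 m

Hyperfocal distance H = f²/(N·c) + f = 105²/(2.5 × 0.045) + 105 = 11025/0.1125 + 105 ≈ 98105.0 mm ≈ 98.11 m.
Near limit Dn = s·(H − f)/(H + s − 2f) = 70500 × (98105.0 − 105) / (98105.0 + 70500 − 2 × 105) = 70500 × 98000.0 / 168395.0 ≈ 41029 mm.
Far limit Df = s·(H − f)/(H − s) = 70500 × (98105.0 − 105) / (98105.0 − 70500) = 70500 × 98000.0 / 27605.0 ≈ 250281 mm.
Depth of field = Df − Dn = 250281 − 41029 ≈ 209252 mm ≈ 209 m.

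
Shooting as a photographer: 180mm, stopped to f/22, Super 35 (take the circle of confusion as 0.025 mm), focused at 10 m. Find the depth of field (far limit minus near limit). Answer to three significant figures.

3.43 m

Hyperfocal distance H = f²/(N·c) + f = 180²/(22 × 0.025) + 180 = 32400/0.55 + 180 ≈ 59089.1 mm ≈ 59.09 m.
Near limit Dn = s·(H − f)/(H + s − 2f) = 10000 × (59089.1 − 180) / (59089.1 + 10000 − 2 × 180) = 10000 × 58909.1 / 68729.1 ≈ 8571.2 mm.
Far limit Df = s·(H − f)/(H − s) = 10000 × (59089.1 − 180) / (59089.1 − 10000) = 10000 × 58909.1 / 49089.1 ≈ 12000.4 mm.
Depth of field = Df − Dn = 12000.4 − 8571.2 ≈ 3429.2 mm ≈ 3.43 m.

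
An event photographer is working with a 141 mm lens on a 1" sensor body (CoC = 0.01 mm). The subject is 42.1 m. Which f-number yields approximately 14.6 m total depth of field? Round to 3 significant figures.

f/7.98

Write h = H − f = f²/(N·c). The thin-lens limits are Dn = s·h/(h + (s−f)) and Df = s·h/(h − (s−f)), so DoF = Df − Dn = 2·s·(s−f)·h / (h² − (s−f)²).
That is a quadratic in h: DoF·h² − 2·s·(s−f)·h − DoF·(s−f)² = 0 ⇒ h = (s−f)·(s + √(s² + DoF²)) / DoF = 41959 × (42100 + √(42100² + 14600²)) / 14600 = 41959 × (42100 + 44559.7) / 14600 ≈ 249052 mm.
Then N = f²/(c·h) = 141² / (0.01 × 249052) = 19881 / 2490.5 ≈ 7.98.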